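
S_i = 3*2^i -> [3, 6, 12, 24, 48]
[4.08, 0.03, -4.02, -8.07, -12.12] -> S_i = 4.08 + -4.05*i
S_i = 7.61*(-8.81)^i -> [7.61, -67.04, 590.66, -5203.7, 45844.61]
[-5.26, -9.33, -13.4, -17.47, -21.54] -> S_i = -5.26 + -4.07*i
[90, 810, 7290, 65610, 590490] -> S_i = 90*9^i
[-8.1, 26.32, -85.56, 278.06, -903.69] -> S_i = -8.10*(-3.25)^i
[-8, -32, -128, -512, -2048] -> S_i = -8*4^i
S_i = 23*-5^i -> [23, -115, 575, -2875, 14375]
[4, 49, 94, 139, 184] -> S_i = 4 + 45*i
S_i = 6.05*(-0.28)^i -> [6.05, -1.69, 0.47, -0.13, 0.04]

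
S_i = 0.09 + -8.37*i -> [0.09, -8.28, -16.65, -25.02, -33.39]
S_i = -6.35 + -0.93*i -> [-6.35, -7.28, -8.21, -9.14, -10.07]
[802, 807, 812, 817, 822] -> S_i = 802 + 5*i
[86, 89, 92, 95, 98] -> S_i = 86 + 3*i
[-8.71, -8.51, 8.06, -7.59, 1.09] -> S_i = Random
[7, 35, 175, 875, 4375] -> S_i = 7*5^i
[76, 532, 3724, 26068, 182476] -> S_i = 76*7^i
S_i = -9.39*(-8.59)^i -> [-9.39, 80.66, -692.87, 5951.76, -51125.58]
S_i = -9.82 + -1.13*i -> [-9.82, -10.95, -12.08, -13.21, -14.34]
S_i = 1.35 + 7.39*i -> [1.35, 8.74, 16.13, 23.52, 30.91]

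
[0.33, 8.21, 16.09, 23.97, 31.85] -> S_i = 0.33 + 7.88*i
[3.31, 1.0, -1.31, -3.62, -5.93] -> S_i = 3.31 + -2.31*i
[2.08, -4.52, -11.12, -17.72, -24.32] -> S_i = 2.08 + -6.60*i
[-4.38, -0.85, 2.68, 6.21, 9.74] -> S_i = -4.38 + 3.53*i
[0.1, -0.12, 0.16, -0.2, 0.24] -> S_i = 0.10*(-1.25)^i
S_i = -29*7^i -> [-29, -203, -1421, -9947, -69629]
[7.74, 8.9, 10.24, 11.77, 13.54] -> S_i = 7.74*1.15^i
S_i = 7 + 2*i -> [7, 9, 11, 13, 15]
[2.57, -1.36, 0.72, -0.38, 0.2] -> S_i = 2.57*(-0.53)^i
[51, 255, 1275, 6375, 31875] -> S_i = 51*5^i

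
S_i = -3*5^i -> [-3, -15, -75, -375, -1875]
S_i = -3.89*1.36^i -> [-3.89, -5.29, -7.19, -9.79, -13.31]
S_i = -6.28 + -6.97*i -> [-6.28, -13.25, -20.22, -27.19, -34.16]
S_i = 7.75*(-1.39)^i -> [7.75, -10.77, 14.97, -20.81, 28.93]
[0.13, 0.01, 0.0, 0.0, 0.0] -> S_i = 0.13*0.10^i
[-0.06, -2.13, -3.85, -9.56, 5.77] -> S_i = Random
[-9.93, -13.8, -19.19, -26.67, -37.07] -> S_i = -9.93*1.39^i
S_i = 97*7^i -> [97, 679, 4753, 33271, 232897]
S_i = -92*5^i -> [-92, -460, -2300, -11500, -57500]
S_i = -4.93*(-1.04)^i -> [-4.93, 5.13, -5.33, 5.55, -5.77]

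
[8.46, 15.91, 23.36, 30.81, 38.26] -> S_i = 8.46 + 7.45*i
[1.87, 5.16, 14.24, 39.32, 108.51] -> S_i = 1.87*2.76^i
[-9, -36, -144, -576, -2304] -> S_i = -9*4^i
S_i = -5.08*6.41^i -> [-5.08, -32.56, -208.73, -1337.94, -8576.22]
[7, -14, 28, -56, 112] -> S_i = 7*-2^i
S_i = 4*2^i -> [4, 8, 16, 32, 64]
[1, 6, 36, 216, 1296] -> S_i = 1*6^i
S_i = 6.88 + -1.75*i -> [6.88, 5.13, 3.38, 1.63, -0.12]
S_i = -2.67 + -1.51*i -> [-2.67, -4.18, -5.69, -7.2, -8.71]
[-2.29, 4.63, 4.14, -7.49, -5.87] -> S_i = Random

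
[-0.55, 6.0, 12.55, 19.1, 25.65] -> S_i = -0.55 + 6.55*i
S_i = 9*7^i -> [9, 63, 441, 3087, 21609]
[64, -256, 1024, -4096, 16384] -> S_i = 64*-4^i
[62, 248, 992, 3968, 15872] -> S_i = 62*4^i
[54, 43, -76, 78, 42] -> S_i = Random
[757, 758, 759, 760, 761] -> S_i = 757 + 1*i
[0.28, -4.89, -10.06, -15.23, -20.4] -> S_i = 0.28 + -5.17*i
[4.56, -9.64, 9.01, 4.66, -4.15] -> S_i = Random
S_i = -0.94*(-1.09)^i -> [-0.94, 1.02, -1.12, 1.22, -1.33]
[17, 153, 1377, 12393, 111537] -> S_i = 17*9^i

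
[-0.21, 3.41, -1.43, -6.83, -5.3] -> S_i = Random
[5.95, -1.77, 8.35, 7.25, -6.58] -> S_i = Random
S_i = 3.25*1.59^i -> [3.25, 5.17, 8.22, 13.06, 20.77]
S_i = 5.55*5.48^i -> [5.55, 30.41, 166.67, 913.34, 5005.13]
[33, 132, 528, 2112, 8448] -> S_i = 33*4^i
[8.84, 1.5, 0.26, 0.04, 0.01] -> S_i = 8.84*0.17^i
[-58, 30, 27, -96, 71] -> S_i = Random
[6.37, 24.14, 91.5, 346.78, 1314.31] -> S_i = 6.37*3.79^i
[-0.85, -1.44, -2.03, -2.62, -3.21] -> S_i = -0.85 + -0.59*i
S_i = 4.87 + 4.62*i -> [4.87, 9.49, 14.11, 18.73, 23.35]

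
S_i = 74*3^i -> [74, 222, 666, 1998, 5994]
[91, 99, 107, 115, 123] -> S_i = 91 + 8*i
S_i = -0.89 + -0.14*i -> [-0.89, -1.03, -1.17, -1.31, -1.45]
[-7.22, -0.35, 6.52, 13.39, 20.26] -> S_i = -7.22 + 6.87*i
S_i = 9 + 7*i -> [9, 16, 23, 30, 37]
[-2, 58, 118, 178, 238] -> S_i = -2 + 60*i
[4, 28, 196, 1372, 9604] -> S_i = 4*7^i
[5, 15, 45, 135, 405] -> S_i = 5*3^i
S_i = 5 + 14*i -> [5, 19, 33, 47, 61]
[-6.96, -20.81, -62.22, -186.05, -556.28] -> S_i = -6.96*2.99^i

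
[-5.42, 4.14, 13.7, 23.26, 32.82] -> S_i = -5.42 + 9.56*i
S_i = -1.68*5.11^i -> [-1.68, -8.58, -43.87, -224.17, -1145.49]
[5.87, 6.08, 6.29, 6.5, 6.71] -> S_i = 5.87 + 0.21*i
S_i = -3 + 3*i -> [-3, 0, 3, 6, 9]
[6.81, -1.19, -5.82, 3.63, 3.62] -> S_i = Random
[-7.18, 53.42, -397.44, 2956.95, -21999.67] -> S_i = -7.18*(-7.44)^i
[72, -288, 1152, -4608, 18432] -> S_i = 72*-4^i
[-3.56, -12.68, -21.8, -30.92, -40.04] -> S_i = -3.56 + -9.12*i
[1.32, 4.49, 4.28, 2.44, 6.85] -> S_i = Random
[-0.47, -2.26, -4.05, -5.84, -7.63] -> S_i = -0.47 + -1.79*i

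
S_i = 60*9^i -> [60, 540, 4860, 43740, 393660]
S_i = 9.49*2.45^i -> [9.49, 23.25, 56.96, 139.56, 341.92]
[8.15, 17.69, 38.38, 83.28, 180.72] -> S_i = 8.15*2.17^i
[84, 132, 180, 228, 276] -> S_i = 84 + 48*i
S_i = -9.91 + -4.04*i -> [-9.91, -13.95, -17.99, -22.03, -26.07]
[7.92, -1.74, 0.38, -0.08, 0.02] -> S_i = 7.92*(-0.22)^i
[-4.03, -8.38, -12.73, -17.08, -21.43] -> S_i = -4.03 + -4.35*i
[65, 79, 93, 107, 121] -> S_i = 65 + 14*i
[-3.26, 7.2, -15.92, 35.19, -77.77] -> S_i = -3.26*(-2.21)^i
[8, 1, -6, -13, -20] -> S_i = 8 + -7*i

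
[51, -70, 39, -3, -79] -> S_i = Random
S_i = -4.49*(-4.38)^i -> [-4.49, 19.67, -86.14, 377.28, -1652.51]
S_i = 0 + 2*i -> [0, 2, 4, 6, 8]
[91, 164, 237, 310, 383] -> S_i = 91 + 73*i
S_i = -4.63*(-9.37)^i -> [-4.63, 43.38, -406.5, 3808.9, -35689.41]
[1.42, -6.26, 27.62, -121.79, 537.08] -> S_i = 1.42*(-4.41)^i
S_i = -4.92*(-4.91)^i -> [-4.92, 24.16, -118.61, 582.38, -2859.51]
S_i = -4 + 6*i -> [-4, 2, 8, 14, 20]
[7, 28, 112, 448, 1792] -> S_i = 7*4^i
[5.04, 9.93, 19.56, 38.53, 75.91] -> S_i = 5.04*1.97^i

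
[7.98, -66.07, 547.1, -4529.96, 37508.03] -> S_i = 7.98*(-8.28)^i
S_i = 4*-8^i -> [4, -32, 256, -2048, 16384]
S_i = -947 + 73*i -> [-947, -874, -801, -728, -655]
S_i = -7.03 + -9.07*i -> [-7.03, -16.1, -25.17, -34.24, -43.31]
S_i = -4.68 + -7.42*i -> [-4.68, -12.1, -19.52, -26.94, -34.36]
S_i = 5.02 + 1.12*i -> [5.02, 6.14, 7.26, 8.38, 9.5]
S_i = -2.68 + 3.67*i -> [-2.68, 0.99, 4.66, 8.33, 12.0]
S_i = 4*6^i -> [4, 24, 144, 864, 5184]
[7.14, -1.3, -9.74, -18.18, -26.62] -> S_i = 7.14 + -8.44*i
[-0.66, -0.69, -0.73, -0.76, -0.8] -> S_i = -0.66*1.05^i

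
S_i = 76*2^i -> [76, 152, 304, 608, 1216]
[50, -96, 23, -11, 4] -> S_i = Random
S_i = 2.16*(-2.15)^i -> [2.16, -4.64, 9.98, -21.47, 46.15]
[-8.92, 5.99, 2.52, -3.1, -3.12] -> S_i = Random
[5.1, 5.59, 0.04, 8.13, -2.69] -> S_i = Random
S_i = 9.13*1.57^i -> [9.13, 14.33, 22.5, 35.33, 55.47]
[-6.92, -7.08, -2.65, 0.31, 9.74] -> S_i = Random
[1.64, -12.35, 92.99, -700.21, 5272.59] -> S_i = 1.64*(-7.53)^i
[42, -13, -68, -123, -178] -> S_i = 42 + -55*i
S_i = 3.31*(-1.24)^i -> [3.31, -4.1, 5.09, -6.31, 7.83]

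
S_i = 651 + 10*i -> [651, 661, 671, 681, 691]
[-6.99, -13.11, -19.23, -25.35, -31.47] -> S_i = -6.99 + -6.12*i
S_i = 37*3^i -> [37, 111, 333, 999, 2997]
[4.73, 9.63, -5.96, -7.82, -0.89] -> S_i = Random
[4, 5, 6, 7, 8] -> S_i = 4 + 1*i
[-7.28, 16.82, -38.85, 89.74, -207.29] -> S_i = -7.28*(-2.31)^i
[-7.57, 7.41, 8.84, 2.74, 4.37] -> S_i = Random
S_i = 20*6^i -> [20, 120, 720, 4320, 25920]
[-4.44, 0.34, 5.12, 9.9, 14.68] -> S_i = -4.44 + 4.78*i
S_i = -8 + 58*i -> [-8, 50, 108, 166, 224]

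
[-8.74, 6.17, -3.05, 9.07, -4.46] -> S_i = Random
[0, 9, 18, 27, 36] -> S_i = 0 + 9*i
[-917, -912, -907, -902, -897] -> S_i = -917 + 5*i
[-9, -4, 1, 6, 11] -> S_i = -9 + 5*i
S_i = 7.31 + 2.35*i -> [7.31, 9.66, 12.01, 14.36, 16.71]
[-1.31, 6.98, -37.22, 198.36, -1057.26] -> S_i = -1.31*(-5.33)^i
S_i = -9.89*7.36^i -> [-9.89, -72.79, -535.74, -3943.03, -29020.68]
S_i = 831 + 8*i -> [831, 839, 847, 855, 863]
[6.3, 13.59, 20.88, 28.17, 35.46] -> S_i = 6.30 + 7.29*i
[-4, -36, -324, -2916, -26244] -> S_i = -4*9^i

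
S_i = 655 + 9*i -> [655, 664, 673, 682, 691]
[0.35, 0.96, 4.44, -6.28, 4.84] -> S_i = Random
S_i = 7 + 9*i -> [7, 16, 25, 34, 43]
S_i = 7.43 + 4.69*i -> [7.43, 12.12, 16.81, 21.5, 26.19]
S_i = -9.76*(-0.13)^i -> [-9.76, 1.27, -0.16, 0.02, -0.0]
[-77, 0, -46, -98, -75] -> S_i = Random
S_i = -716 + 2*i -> [-716, -714, -712, -710, -708]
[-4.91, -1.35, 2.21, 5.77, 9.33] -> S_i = -4.91 + 3.56*i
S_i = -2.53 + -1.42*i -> [-2.53, -3.95, -5.37, -6.79, -8.21]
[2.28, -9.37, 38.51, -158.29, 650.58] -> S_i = 2.28*(-4.11)^i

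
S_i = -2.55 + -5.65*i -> [-2.55, -8.2, -13.85, -19.5, -25.15]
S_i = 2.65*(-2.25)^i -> [2.65, -5.96, 13.42, -30.19, 67.92]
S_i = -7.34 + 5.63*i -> [-7.34, -1.71, 3.92, 9.55, 15.18]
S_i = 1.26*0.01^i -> [1.26, 0.01, 0.0, 0.0, 0.0]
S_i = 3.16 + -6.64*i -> [3.16, -3.48, -10.12, -16.76, -23.4]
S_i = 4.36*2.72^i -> [4.36, 11.86, 32.26, 87.74, 238.65]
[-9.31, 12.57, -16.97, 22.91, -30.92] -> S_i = -9.31*(-1.35)^i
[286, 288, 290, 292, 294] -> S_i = 286 + 2*i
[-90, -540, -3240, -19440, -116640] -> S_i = -90*6^i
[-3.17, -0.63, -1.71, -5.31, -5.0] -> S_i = Random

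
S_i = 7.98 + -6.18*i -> [7.98, 1.8, -4.38, -10.56, -16.74]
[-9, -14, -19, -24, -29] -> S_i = -9 + -5*i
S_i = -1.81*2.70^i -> [-1.81, -4.89, -13.19, -35.63, -96.19]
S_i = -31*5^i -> [-31, -155, -775, -3875, -19375]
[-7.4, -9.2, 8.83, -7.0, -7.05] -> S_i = Random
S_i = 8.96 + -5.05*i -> [8.96, 3.91, -1.14, -6.19, -11.24]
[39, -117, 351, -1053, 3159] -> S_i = 39*-3^i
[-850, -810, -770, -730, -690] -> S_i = -850 + 40*i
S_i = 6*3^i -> [6, 18, 54, 162, 486]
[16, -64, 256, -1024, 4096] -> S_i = 16*-4^i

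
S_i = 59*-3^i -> [59, -177, 531, -1593, 4779]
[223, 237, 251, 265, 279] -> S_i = 223 + 14*i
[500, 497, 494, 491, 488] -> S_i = 500 + -3*i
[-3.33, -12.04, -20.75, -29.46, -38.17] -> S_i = -3.33 + -8.71*i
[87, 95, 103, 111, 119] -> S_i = 87 + 8*i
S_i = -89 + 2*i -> [-89, -87, -85, -83, -81]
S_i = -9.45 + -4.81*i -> [-9.45, -14.26, -19.07, -23.88, -28.69]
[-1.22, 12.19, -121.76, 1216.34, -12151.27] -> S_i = -1.22*(-9.99)^i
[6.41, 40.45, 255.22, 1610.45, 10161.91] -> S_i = 6.41*6.31^i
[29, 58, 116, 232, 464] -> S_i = 29*2^i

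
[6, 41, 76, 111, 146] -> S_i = 6 + 35*i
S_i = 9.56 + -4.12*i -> [9.56, 5.44, 1.32, -2.8, -6.92]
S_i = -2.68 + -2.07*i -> [-2.68, -4.75, -6.82, -8.89, -10.96]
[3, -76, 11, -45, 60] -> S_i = Random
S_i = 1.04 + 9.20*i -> [1.04, 10.24, 19.44, 28.64, 37.84]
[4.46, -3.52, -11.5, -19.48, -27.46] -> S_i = 4.46 + -7.98*i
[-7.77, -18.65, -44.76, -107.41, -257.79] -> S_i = -7.77*2.40^i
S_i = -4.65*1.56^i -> [-4.65, -7.25, -11.32, -17.65, -27.54]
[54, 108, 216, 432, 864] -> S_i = 54*2^i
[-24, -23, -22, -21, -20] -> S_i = -24 + 1*i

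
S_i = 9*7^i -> [9, 63, 441, 3087, 21609]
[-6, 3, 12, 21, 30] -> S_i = -6 + 9*i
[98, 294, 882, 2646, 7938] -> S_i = 98*3^i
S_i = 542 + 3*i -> [542, 545, 548, 551, 554]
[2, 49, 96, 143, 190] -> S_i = 2 + 47*i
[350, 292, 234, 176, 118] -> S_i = 350 + -58*i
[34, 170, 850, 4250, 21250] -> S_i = 34*5^i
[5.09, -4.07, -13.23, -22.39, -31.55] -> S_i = 5.09 + -9.16*i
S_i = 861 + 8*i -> [861, 869, 877, 885, 893]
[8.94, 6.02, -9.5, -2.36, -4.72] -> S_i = Random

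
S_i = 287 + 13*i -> [287, 300, 313, 326, 339]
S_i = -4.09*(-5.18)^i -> [-4.09, 21.19, -109.74, 568.48, -2944.71]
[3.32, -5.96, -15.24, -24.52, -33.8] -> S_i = 3.32 + -9.28*i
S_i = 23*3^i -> [23, 69, 207, 621, 1863]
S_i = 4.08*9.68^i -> [4.08, 39.49, 382.31, 3700.72, 35822.97]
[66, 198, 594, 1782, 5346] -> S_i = 66*3^i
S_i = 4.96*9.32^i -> [4.96, 46.23, 430.84, 4015.41, 37423.58]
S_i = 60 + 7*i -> [60, 67, 74, 81, 88]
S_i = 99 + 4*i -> [99, 103, 107, 111, 115]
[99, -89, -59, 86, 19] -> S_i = Random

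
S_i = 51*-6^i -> [51, -306, 1836, -11016, 66096]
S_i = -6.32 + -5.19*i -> [-6.32, -11.51, -16.7, -21.89, -27.08]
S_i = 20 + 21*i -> [20, 41, 62, 83, 104]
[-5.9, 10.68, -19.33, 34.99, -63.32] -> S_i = -5.90*(-1.81)^i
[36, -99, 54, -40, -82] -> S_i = Random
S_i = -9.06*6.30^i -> [-9.06, -57.08, -359.59, -2265.43, -14272.18]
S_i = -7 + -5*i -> [-7, -12, -17, -22, -27]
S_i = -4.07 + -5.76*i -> [-4.07, -9.83, -15.59, -21.35, -27.11]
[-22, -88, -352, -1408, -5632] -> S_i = -22*4^i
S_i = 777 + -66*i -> [777, 711, 645, 579, 513]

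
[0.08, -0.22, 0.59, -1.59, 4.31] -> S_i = 0.08*(-2.71)^i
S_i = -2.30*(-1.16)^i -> [-2.3, 2.67, -3.09, 3.59, -4.16]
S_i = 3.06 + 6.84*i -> [3.06, 9.9, 16.74, 23.58, 30.42]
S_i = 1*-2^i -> [1, -2, 4, -8, 16]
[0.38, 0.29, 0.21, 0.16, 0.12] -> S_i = 0.38*0.75^i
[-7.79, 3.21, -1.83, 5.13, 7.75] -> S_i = Random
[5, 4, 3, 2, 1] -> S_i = 5 + -1*i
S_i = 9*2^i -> [9, 18, 36, 72, 144]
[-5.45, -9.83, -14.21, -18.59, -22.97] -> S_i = -5.45 + -4.38*i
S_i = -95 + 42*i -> [-95, -53, -11, 31, 73]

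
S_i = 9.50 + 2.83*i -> [9.5, 12.33, 15.16, 17.99, 20.82]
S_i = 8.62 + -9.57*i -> [8.62, -0.95, -10.52, -20.09, -29.66]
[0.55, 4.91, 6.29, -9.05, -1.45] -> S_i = Random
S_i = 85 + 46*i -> [85, 131, 177, 223, 269]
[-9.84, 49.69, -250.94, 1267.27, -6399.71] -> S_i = -9.84*(-5.05)^i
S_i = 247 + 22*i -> [247, 269, 291, 313, 335]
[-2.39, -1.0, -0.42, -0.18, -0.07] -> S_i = -2.39*0.42^i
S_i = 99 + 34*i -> [99, 133, 167, 201, 235]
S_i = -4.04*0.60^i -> [-4.04, -2.42, -1.45, -0.87, -0.52]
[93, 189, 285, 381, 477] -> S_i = 93 + 96*i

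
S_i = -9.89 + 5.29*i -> [-9.89, -4.6, 0.69, 5.98, 11.27]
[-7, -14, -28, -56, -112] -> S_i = -7*2^i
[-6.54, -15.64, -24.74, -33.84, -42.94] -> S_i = -6.54 + -9.10*i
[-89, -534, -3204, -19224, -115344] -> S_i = -89*6^i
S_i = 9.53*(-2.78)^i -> [9.53, -26.49, 73.65, -204.75, 569.21]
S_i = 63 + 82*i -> [63, 145, 227, 309, 391]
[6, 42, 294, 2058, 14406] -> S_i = 6*7^i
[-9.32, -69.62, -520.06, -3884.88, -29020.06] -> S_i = -9.32*7.47^i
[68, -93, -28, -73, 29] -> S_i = Random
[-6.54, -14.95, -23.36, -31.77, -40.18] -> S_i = -6.54 + -8.41*i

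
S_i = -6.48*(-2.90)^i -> [-6.48, 18.79, -54.5, 158.04, -458.32]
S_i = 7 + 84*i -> [7, 91, 175, 259, 343]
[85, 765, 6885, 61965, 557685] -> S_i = 85*9^i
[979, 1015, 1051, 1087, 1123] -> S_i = 979 + 36*i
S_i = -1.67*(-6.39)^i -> [-1.67, 10.67, -68.19, 435.73, -2784.32]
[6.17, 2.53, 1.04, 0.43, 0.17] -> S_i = 6.17*0.41^i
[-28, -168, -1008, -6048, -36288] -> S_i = -28*6^i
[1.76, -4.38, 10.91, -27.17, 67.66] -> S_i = 1.76*(-2.49)^i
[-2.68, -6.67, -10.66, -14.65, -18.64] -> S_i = -2.68 + -3.99*i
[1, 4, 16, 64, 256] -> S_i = 1*4^i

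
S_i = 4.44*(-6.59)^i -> [4.44, -29.26, 192.82, -1270.69, 8373.84]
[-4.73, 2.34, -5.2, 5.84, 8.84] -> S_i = Random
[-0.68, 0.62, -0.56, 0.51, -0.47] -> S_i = -0.68*(-0.91)^i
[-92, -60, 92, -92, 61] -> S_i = Random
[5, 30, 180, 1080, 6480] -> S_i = 5*6^i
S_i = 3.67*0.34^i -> [3.67, 1.25, 0.42, 0.14, 0.05]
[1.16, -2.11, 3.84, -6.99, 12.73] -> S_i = 1.16*(-1.82)^i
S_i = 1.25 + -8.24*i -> [1.25, -6.99, -15.23, -23.47, -31.71]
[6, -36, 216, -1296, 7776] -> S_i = 6*-6^i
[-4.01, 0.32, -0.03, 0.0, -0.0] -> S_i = -4.01*(-0.08)^i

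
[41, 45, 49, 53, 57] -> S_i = 41 + 4*i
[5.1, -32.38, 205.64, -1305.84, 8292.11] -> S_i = 5.10*(-6.35)^i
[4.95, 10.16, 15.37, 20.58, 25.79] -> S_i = 4.95 + 5.21*i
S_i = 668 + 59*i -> [668, 727, 786, 845, 904]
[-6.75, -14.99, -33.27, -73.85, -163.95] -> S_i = -6.75*2.22^i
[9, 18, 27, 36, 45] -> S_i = 9 + 9*i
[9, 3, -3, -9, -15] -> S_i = 9 + -6*i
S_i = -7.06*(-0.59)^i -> [-7.06, 4.17, -2.46, 1.45, -0.86]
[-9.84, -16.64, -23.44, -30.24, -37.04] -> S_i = -9.84 + -6.80*i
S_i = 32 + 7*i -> [32, 39, 46, 53, 60]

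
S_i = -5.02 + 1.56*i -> [-5.02, -3.46, -1.9, -0.34, 1.22]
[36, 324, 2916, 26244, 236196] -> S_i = 36*9^i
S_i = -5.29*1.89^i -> [-5.29, -10.0, -18.9, -35.71, -67.5]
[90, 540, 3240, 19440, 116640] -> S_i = 90*6^i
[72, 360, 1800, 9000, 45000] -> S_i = 72*5^i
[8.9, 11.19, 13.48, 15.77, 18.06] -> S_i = 8.90 + 2.29*i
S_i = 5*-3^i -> [5, -15, 45, -135, 405]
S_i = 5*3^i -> [5, 15, 45, 135, 405]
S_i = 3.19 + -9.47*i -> [3.19, -6.28, -15.75, -25.22, -34.69]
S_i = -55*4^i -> [-55, -220, -880, -3520, -14080]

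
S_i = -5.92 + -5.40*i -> [-5.92, -11.32, -16.72, -22.12, -27.52]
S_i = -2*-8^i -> [-2, 16, -128, 1024, -8192]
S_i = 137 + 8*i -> [137, 145, 153, 161, 169]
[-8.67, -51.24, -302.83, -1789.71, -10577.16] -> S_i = -8.67*5.91^i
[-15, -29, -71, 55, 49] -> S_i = Random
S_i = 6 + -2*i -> [6, 4, 2, 0, -2]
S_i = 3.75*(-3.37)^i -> [3.75, -12.64, 42.59, -143.52, 483.67]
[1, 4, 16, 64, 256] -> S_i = 1*4^i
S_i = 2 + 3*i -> [2, 5, 8, 11, 14]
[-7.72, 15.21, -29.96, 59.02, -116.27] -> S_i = -7.72*(-1.97)^i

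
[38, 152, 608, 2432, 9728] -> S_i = 38*4^i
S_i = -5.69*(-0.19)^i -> [-5.69, 1.08, -0.21, 0.04, -0.01]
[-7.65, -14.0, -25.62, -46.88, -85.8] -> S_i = -7.65*1.83^i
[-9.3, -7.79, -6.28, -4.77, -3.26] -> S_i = -9.30 + 1.51*i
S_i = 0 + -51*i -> [0, -51, -102, -153, -204]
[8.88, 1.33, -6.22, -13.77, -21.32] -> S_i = 8.88 + -7.55*i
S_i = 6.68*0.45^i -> [6.68, 3.01, 1.35, 0.61, 0.27]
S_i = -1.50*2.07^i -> [-1.5, -3.1, -6.43, -13.3, -27.54]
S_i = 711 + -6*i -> [711, 705, 699, 693, 687]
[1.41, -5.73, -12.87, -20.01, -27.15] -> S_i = 1.41 + -7.14*i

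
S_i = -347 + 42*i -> [-347, -305, -263, -221, -179]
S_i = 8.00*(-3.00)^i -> [8.0, -24.0, 72.0, -216.0, 648.0]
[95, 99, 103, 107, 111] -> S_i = 95 + 4*i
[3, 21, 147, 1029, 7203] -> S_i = 3*7^i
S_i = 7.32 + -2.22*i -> [7.32, 5.1, 2.88, 0.66, -1.56]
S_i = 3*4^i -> [3, 12, 48, 192, 768]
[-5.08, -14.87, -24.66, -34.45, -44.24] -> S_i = -5.08 + -9.79*i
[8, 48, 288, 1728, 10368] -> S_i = 8*6^i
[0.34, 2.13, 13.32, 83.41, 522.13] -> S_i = 0.34*6.26^i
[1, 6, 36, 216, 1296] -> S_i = 1*6^i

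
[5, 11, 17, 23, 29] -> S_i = 5 + 6*i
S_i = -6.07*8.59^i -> [-6.07, -52.14, -447.89, -3847.41, -33049.23]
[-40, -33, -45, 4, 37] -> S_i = Random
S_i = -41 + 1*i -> [-41, -40, -39, -38, -37]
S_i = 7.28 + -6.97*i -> [7.28, 0.31, -6.66, -13.63, -20.6]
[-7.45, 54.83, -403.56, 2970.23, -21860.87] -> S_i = -7.45*(-7.36)^i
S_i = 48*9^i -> [48, 432, 3888, 34992, 314928]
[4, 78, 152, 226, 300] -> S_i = 4 + 74*i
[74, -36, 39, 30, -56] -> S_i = Random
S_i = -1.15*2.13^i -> [-1.15, -2.45, -5.22, -11.11, -23.67]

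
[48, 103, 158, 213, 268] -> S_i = 48 + 55*i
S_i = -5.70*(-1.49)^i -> [-5.7, 8.49, -12.65, 18.86, -28.09]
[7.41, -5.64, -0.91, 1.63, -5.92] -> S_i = Random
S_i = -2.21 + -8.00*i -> [-2.21, -10.21, -18.21, -26.21, -34.21]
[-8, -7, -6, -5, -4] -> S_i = -8 + 1*i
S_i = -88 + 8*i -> [-88, -80, -72, -64, -56]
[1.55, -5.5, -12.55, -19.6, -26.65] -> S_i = 1.55 + -7.05*i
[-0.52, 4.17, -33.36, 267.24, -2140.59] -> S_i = -0.52*(-8.01)^i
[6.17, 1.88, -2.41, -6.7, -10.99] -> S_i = 6.17 + -4.29*i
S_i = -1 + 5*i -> [-1, 4, 9, 14, 19]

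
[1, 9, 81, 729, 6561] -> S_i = 1*9^i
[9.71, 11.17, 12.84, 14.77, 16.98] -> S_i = 9.71*1.15^i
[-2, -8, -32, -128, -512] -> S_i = -2*4^i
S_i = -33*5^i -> [-33, -165, -825, -4125, -20625]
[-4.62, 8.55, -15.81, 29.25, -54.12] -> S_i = -4.62*(-1.85)^i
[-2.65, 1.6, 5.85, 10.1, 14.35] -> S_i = -2.65 + 4.25*i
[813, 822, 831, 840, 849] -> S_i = 813 + 9*i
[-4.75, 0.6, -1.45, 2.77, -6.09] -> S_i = Random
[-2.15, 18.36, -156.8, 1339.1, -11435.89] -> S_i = -2.15*(-8.54)^i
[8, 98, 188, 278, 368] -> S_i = 8 + 90*i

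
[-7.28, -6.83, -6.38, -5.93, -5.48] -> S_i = -7.28 + 0.45*i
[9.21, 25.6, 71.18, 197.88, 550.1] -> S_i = 9.21*2.78^i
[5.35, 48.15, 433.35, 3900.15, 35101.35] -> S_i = 5.35*9.00^i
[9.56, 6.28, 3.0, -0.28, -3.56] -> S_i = 9.56 + -3.28*i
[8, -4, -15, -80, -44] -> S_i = Random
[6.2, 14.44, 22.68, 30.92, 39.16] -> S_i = 6.20 + 8.24*i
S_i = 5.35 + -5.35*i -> [5.35, 0.0, -5.35, -10.7, -16.05]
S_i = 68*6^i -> [68, 408, 2448, 14688, 88128]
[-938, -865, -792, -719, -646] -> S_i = -938 + 73*i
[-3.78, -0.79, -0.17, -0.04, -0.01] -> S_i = -3.78*0.21^i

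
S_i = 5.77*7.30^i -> [5.77, 42.12, 307.48, 2244.63, 16385.79]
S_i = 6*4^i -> [6, 24, 96, 384, 1536]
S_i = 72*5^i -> [72, 360, 1800, 9000, 45000]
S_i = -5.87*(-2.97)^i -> [-5.87, 17.43, -51.78, 153.78, -456.73]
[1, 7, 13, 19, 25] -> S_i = 1 + 6*i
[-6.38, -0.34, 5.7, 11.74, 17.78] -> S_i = -6.38 + 6.04*i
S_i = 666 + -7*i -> [666, 659, 652, 645, 638]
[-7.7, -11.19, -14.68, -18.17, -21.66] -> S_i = -7.70 + -3.49*i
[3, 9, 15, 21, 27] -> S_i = 3 + 6*i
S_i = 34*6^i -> [34, 204, 1224, 7344, 44064]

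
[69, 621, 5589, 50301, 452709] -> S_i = 69*9^i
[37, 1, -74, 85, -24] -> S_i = Random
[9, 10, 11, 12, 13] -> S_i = 9 + 1*i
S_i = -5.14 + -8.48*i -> [-5.14, -13.62, -22.1, -30.58, -39.06]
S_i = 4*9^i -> [4, 36, 324, 2916, 26244]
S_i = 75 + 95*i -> [75, 170, 265, 360, 455]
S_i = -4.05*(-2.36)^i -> [-4.05, 9.56, -22.56, 53.23, -125.63]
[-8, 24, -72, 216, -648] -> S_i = -8*-3^i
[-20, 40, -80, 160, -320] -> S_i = -20*-2^i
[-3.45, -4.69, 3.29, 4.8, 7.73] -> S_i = Random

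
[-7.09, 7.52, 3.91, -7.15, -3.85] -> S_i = Random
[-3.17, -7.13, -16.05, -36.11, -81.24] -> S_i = -3.17*2.25^i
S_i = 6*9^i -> [6, 54, 486, 4374, 39366]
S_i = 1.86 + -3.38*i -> [1.86, -1.52, -4.9, -8.28, -11.66]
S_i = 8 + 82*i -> [8, 90, 172, 254, 336]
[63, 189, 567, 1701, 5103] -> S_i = 63*3^i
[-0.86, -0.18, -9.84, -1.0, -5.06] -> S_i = Random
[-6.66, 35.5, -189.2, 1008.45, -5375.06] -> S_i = -6.66*(-5.33)^i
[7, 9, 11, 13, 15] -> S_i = 7 + 2*i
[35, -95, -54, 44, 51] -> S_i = Random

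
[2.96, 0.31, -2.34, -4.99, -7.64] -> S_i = 2.96 + -2.65*i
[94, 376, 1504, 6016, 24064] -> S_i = 94*4^i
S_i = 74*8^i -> [74, 592, 4736, 37888, 303104]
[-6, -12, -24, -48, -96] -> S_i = -6*2^i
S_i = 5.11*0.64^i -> [5.11, 3.27, 2.09, 1.34, 0.86]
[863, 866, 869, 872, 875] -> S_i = 863 + 3*i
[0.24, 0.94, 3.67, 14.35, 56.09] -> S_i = 0.24*3.91^i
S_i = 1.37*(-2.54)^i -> [1.37, -3.48, 8.84, -22.45, 57.02]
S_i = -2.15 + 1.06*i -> [-2.15, -1.09, -0.03, 1.03, 2.09]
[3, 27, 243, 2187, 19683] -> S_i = 3*9^i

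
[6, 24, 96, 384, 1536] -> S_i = 6*4^i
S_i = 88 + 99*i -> [88, 187, 286, 385, 484]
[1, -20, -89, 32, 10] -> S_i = Random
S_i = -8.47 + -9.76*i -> [-8.47, -18.23, -27.99, -37.75, -47.51]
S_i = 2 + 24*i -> [2, 26, 50, 74, 98]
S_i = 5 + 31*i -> [5, 36, 67, 98, 129]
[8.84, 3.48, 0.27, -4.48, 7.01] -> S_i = Random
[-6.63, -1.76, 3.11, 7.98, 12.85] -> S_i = -6.63 + 4.87*i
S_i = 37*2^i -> [37, 74, 148, 296, 592]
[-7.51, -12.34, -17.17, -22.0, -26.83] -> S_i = -7.51 + -4.83*i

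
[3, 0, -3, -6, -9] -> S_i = 3 + -3*i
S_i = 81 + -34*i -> [81, 47, 13, -21, -55]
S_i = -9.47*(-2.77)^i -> [-9.47, 26.23, -72.66, 201.27, -557.53]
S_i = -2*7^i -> [-2, -14, -98, -686, -4802]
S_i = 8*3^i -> [8, 24, 72, 216, 648]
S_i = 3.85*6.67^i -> [3.85, 25.68, 171.28, 1142.45, 7620.16]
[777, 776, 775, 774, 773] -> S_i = 777 + -1*i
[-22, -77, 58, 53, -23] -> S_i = Random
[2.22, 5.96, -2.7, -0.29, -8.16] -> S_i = Random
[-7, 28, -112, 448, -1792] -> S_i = -7*-4^i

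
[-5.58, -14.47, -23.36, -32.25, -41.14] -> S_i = -5.58 + -8.89*i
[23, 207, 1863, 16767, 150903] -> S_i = 23*9^i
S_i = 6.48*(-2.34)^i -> [6.48, -15.16, 35.48, -83.03, 194.28]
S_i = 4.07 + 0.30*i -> [4.07, 4.37, 4.67, 4.97, 5.27]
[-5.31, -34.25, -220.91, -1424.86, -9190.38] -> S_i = -5.31*6.45^i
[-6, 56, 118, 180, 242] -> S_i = -6 + 62*i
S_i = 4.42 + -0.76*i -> [4.42, 3.66, 2.9, 2.14, 1.38]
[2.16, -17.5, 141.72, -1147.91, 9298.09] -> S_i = 2.16*(-8.10)^i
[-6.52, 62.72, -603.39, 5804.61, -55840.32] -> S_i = -6.52*(-9.62)^i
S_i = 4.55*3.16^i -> [4.55, 14.38, 45.43, 143.57, 453.69]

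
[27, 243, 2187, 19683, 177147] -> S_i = 27*9^i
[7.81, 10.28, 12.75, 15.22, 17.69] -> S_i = 7.81 + 2.47*i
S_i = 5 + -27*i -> [5, -22, -49, -76, -103]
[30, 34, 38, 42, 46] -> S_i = 30 + 4*i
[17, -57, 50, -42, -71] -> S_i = Random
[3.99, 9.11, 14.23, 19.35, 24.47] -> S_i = 3.99 + 5.12*i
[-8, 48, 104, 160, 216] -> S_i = -8 + 56*i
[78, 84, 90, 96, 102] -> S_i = 78 + 6*i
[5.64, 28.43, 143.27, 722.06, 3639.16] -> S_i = 5.64*5.04^i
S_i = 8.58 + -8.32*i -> [8.58, 0.26, -8.06, -16.38, -24.7]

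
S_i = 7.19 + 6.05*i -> [7.19, 13.24, 19.29, 25.34, 31.39]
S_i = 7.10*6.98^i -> [7.1, 49.56, 345.91, 2414.49, 16853.11]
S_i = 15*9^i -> [15, 135, 1215, 10935, 98415]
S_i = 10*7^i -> [10, 70, 490, 3430, 24010]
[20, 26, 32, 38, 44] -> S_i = 20 + 6*i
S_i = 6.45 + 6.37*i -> [6.45, 12.82, 19.19, 25.56, 31.93]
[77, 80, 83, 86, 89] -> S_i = 77 + 3*i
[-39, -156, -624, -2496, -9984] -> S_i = -39*4^i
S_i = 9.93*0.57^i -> [9.93, 5.66, 3.23, 1.84, 1.05]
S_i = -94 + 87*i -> [-94, -7, 80, 167, 254]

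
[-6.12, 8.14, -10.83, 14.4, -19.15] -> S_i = -6.12*(-1.33)^i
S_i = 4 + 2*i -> [4, 6, 8, 10, 12]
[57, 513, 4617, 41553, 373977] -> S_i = 57*9^i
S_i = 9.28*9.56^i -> [9.28, 88.72, 848.13, 8108.15, 77513.89]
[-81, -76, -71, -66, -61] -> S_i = -81 + 5*i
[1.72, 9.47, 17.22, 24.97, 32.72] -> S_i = 1.72 + 7.75*i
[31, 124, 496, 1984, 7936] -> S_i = 31*4^i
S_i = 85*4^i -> [85, 340, 1360, 5440, 21760]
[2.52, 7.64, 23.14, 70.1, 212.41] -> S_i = 2.52*3.03^i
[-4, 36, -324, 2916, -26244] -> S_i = -4*-9^i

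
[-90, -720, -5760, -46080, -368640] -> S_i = -90*8^i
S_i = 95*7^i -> [95, 665, 4655, 32585, 228095]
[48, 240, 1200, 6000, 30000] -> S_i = 48*5^i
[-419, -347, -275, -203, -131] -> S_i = -419 + 72*i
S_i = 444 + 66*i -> [444, 510, 576, 642, 708]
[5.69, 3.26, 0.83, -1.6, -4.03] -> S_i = 5.69 + -2.43*i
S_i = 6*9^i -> [6, 54, 486, 4374, 39366]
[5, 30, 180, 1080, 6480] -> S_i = 5*6^i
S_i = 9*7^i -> [9, 63, 441, 3087, 21609]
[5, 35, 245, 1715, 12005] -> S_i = 5*7^i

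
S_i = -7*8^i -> [-7, -56, -448, -3584, -28672]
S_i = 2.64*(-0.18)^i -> [2.64, -0.48, 0.09, -0.02, 0.0]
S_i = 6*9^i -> [6, 54, 486, 4374, 39366]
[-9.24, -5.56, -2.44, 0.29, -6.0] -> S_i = Random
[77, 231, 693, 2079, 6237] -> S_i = 77*3^i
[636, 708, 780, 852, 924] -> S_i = 636 + 72*i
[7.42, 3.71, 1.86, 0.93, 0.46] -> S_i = 7.42*0.50^i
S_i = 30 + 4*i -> [30, 34, 38, 42, 46]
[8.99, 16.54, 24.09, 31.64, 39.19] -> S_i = 8.99 + 7.55*i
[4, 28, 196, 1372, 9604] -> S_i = 4*7^i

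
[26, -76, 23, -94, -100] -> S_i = Random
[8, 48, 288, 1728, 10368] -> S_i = 8*6^i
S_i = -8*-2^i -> [-8, 16, -32, 64, -128]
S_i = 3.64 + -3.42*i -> [3.64, 0.22, -3.2, -6.62, -10.04]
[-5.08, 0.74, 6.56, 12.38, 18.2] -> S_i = -5.08 + 5.82*i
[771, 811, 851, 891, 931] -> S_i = 771 + 40*i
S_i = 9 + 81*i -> [9, 90, 171, 252, 333]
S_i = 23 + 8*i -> [23, 31, 39, 47, 55]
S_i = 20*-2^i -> [20, -40, 80, -160, 320]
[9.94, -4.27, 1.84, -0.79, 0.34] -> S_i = 9.94*(-0.43)^i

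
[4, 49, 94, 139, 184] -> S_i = 4 + 45*i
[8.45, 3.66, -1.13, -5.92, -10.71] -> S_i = 8.45 + -4.79*i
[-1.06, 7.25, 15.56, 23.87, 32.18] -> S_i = -1.06 + 8.31*i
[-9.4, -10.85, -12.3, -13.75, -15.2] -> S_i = -9.40 + -1.45*i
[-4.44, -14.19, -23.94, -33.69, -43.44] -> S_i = -4.44 + -9.75*i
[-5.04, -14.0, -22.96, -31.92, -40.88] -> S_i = -5.04 + -8.96*i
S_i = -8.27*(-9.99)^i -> [-8.27, 82.62, -825.35, 8245.21, -82369.7]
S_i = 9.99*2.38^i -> [9.99, 23.78, 56.59, 134.68, 320.53]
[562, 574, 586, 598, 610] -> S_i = 562 + 12*i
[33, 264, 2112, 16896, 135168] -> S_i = 33*8^i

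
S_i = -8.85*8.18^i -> [-8.85, -72.39, -592.17, -4843.99, -39623.83]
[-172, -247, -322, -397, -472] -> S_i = -172 + -75*i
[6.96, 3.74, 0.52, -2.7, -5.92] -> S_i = 6.96 + -3.22*i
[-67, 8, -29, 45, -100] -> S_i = Random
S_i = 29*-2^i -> [29, -58, 116, -232, 464]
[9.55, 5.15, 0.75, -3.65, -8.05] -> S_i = 9.55 + -4.40*i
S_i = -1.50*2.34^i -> [-1.5, -3.51, -8.21, -19.22, -44.97]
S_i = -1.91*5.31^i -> [-1.91, -10.14, -53.85, -285.97, -1518.49]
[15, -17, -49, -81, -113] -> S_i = 15 + -32*i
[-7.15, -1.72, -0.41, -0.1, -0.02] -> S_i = -7.15*0.24^i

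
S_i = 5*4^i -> [5, 20, 80, 320, 1280]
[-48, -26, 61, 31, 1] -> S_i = Random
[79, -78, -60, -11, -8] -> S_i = Random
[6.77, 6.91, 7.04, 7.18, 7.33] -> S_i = 6.77*1.02^i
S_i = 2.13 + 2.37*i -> [2.13, 4.5, 6.87, 9.24, 11.61]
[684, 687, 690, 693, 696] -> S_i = 684 + 3*i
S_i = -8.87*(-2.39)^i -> [-8.87, 21.2, -50.67, 121.09, -289.41]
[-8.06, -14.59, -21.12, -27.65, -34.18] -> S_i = -8.06 + -6.53*i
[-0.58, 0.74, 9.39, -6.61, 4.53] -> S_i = Random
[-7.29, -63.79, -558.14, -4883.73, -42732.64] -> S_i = -7.29*8.75^i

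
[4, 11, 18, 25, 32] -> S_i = 4 + 7*i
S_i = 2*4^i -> [2, 8, 32, 128, 512]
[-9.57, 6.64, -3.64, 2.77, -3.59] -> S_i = Random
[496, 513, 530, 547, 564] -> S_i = 496 + 17*i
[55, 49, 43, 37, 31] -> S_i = 55 + -6*i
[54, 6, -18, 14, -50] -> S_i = Random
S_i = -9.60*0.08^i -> [-9.6, -0.77, -0.06, -0.0, -0.0]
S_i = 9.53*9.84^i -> [9.53, 93.78, 922.75, 9079.84, 89345.63]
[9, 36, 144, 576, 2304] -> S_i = 9*4^i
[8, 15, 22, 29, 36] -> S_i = 8 + 7*i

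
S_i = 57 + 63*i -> [57, 120, 183, 246, 309]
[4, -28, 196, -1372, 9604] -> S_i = 4*-7^i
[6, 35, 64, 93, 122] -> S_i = 6 + 29*i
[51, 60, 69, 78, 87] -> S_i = 51 + 9*i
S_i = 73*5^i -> [73, 365, 1825, 9125, 45625]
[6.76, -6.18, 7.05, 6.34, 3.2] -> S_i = Random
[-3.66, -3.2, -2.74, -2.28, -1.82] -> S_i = -3.66 + 0.46*i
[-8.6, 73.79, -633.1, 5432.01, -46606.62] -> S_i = -8.60*(-8.58)^i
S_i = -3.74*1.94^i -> [-3.74, -7.26, -14.08, -27.31, -52.98]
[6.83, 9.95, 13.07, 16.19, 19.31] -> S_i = 6.83 + 3.12*i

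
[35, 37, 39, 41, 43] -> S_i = 35 + 2*i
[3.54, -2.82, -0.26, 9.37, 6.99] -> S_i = Random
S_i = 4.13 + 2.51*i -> [4.13, 6.64, 9.15, 11.66, 14.17]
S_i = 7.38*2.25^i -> [7.38, 16.6, 37.36, 84.06, 189.14]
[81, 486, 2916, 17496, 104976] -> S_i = 81*6^i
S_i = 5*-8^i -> [5, -40, 320, -2560, 20480]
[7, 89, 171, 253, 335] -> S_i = 7 + 82*i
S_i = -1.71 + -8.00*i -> [-1.71, -9.71, -17.71, -25.71, -33.71]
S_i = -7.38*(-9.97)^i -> [-7.38, 73.58, -733.58, 7313.78, -72918.38]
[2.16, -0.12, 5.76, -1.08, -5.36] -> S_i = Random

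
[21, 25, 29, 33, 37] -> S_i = 21 + 4*i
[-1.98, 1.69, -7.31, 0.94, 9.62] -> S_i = Random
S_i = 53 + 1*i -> [53, 54, 55, 56, 57]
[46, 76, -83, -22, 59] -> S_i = Random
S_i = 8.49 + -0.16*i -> [8.49, 8.33, 8.17, 8.01, 7.85]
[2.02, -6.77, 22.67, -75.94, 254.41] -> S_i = 2.02*(-3.35)^i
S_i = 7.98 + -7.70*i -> [7.98, 0.28, -7.42, -15.12, -22.82]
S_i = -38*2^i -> [-38, -76, -152, -304, -608]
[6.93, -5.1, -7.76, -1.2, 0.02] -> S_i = Random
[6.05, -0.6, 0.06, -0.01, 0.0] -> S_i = 6.05*(-0.10)^i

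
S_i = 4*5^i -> [4, 20, 100, 500, 2500]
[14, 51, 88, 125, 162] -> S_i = 14 + 37*i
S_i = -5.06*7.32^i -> [-5.06, -37.04, -271.13, -1984.65, -14527.63]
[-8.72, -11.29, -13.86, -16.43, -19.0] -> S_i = -8.72 + -2.57*i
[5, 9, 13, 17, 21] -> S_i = 5 + 4*i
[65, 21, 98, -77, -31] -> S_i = Random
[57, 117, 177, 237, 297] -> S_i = 57 + 60*i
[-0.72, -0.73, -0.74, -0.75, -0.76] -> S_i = -0.72 + -0.01*i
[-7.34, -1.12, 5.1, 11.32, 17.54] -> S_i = -7.34 + 6.22*i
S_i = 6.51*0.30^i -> [6.51, 1.95, 0.59, 0.18, 0.05]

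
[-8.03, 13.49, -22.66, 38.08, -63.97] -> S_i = -8.03*(-1.68)^i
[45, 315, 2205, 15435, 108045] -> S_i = 45*7^i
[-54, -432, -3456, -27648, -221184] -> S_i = -54*8^i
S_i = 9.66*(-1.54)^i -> [9.66, -14.88, 22.91, -35.28, 54.33]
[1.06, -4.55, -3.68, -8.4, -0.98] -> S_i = Random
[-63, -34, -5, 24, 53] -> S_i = -63 + 29*i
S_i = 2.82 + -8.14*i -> [2.82, -5.32, -13.46, -21.6, -29.74]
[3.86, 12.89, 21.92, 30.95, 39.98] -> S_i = 3.86 + 9.03*i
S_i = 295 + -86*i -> [295, 209, 123, 37, -49]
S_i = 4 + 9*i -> [4, 13, 22, 31, 40]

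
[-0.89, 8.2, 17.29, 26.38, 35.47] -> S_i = -0.89 + 9.09*i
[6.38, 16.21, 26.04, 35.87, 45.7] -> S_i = 6.38 + 9.83*i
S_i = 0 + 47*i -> [0, 47, 94, 141, 188]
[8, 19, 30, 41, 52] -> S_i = 8 + 11*i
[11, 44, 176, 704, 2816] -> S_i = 11*4^i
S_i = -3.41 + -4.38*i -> [-3.41, -7.79, -12.17, -16.55, -20.93]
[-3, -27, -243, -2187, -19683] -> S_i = -3*9^i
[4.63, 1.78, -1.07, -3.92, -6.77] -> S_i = 4.63 + -2.85*i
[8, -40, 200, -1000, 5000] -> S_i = 8*-5^i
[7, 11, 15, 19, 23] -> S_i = 7 + 4*i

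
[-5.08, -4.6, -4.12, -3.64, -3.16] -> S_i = -5.08 + 0.48*i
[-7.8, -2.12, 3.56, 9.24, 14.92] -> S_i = -7.80 + 5.68*i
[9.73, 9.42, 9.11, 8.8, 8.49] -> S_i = 9.73 + -0.31*i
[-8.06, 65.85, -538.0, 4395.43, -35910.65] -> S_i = -8.06*(-8.17)^i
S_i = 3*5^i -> [3, 15, 75, 375, 1875]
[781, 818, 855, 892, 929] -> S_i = 781 + 37*i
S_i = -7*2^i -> [-7, -14, -28, -56, -112]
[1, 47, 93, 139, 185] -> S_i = 1 + 46*i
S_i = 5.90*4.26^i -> [5.9, 25.13, 107.07, 456.12, 1943.08]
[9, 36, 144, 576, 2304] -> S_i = 9*4^i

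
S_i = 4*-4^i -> [4, -16, 64, -256, 1024]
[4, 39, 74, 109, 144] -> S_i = 4 + 35*i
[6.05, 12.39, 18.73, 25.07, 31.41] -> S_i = 6.05 + 6.34*i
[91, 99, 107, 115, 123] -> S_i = 91 + 8*i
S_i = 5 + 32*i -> [5, 37, 69, 101, 133]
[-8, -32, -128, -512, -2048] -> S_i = -8*4^i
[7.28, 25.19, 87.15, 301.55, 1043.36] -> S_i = 7.28*3.46^i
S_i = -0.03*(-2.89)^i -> [-0.03, 0.09, -0.25, 0.72, -2.09]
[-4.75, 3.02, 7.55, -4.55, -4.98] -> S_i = Random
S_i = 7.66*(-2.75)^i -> [7.66, -21.06, 57.93, -159.3, 438.09]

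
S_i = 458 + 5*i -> [458, 463, 468, 473, 478]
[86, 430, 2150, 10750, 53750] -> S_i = 86*5^i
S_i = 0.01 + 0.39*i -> [0.01, 0.4, 0.79, 1.18, 1.57]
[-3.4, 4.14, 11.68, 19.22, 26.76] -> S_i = -3.40 + 7.54*i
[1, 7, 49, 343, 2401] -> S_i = 1*7^i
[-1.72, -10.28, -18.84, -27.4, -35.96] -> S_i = -1.72 + -8.56*i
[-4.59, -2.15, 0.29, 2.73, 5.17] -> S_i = -4.59 + 2.44*i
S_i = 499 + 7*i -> [499, 506, 513, 520, 527]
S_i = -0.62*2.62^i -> [-0.62, -1.62, -4.26, -11.15, -29.21]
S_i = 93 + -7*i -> [93, 86, 79, 72, 65]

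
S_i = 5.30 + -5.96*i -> [5.3, -0.66, -6.62, -12.58, -18.54]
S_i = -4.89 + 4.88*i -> [-4.89, -0.01, 4.87, 9.75, 14.63]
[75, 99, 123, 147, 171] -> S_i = 75 + 24*i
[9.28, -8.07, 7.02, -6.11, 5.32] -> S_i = 9.28*(-0.87)^i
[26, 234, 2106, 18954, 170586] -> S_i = 26*9^i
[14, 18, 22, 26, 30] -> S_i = 14 + 4*i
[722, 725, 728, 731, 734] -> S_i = 722 + 3*i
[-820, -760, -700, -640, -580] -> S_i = -820 + 60*i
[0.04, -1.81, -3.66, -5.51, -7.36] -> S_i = 0.04 + -1.85*i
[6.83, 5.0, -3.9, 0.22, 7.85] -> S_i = Random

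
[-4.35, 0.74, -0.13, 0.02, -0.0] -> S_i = -4.35*(-0.17)^i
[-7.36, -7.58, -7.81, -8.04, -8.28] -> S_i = -7.36*1.03^i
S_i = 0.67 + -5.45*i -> [0.67, -4.78, -10.23, -15.68, -21.13]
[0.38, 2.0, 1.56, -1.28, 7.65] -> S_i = Random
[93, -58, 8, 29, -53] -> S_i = Random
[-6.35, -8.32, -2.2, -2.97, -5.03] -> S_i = Random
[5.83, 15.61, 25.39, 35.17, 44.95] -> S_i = 5.83 + 9.78*i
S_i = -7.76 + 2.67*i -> [-7.76, -5.09, -2.42, 0.25, 2.92]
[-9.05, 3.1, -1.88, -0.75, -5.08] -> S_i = Random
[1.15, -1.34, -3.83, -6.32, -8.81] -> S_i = 1.15 + -2.49*i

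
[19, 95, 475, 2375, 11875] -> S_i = 19*5^i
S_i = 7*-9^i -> [7, -63, 567, -5103, 45927]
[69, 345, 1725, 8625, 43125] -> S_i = 69*5^i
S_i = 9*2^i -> [9, 18, 36, 72, 144]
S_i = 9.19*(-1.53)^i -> [9.19, -14.06, 21.51, -32.91, 50.36]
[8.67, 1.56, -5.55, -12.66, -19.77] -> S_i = 8.67 + -7.11*i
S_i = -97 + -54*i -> [-97, -151, -205, -259, -313]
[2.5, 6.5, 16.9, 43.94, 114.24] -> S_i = 2.50*2.60^i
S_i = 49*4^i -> [49, 196, 784, 3136, 12544]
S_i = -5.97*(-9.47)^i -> [-5.97, 56.54, -535.39, 5070.19, -48014.7]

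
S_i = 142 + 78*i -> [142, 220, 298, 376, 454]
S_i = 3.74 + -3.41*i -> [3.74, 0.33, -3.08, -6.49, -9.9]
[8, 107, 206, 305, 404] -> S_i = 8 + 99*i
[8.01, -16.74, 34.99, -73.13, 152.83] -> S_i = 8.01*(-2.09)^i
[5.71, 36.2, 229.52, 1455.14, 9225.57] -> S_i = 5.71*6.34^i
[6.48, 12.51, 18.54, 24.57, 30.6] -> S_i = 6.48 + 6.03*i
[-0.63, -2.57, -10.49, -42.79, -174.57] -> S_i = -0.63*4.08^i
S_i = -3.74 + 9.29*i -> [-3.74, 5.55, 14.84, 24.13, 33.42]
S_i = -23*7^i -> [-23, -161, -1127, -7889, -55223]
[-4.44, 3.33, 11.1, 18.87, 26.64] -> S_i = -4.44 + 7.77*i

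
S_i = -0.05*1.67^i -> [-0.05, -0.08, -0.14, -0.23, -0.39]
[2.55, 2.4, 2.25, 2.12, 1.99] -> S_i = 2.55*0.94^i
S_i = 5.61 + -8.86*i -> [5.61, -3.25, -12.11, -20.97, -29.83]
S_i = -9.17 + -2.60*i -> [-9.17, -11.77, -14.37, -16.97, -19.57]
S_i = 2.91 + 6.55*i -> [2.91, 9.46, 16.01, 22.56, 29.11]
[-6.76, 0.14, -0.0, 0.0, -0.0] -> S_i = -6.76*(-0.02)^i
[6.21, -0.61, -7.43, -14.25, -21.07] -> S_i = 6.21 + -6.82*i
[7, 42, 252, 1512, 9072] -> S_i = 7*6^i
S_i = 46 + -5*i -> [46, 41, 36, 31, 26]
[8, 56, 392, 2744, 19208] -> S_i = 8*7^i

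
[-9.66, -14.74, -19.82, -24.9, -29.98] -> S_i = -9.66 + -5.08*i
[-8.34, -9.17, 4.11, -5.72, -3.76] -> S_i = Random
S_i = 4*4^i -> [4, 16, 64, 256, 1024]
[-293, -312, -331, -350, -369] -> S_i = -293 + -19*i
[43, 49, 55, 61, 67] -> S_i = 43 + 6*i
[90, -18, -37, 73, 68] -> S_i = Random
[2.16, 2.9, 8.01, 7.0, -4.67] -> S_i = Random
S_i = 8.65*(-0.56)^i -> [8.65, -4.84, 2.71, -1.52, 0.85]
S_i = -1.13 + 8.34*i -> [-1.13, 7.21, 15.55, 23.89, 32.23]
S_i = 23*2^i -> [23, 46, 92, 184, 368]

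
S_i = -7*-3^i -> [-7, 21, -63, 189, -567]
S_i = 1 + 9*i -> [1, 10, 19, 28, 37]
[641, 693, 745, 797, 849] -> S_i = 641 + 52*i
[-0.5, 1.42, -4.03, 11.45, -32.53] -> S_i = -0.50*(-2.84)^i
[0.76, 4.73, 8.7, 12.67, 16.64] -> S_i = 0.76 + 3.97*i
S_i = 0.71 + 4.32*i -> [0.71, 5.03, 9.35, 13.67, 17.99]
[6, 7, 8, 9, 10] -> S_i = 6 + 1*i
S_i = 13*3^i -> [13, 39, 117, 351, 1053]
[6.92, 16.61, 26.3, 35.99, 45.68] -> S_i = 6.92 + 9.69*i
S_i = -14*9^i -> [-14, -126, -1134, -10206, -91854]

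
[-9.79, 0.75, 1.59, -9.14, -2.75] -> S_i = Random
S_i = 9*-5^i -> [9, -45, 225, -1125, 5625]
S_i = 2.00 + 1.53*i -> [2.0, 3.53, 5.06, 6.59, 8.12]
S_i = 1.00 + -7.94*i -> [1.0, -6.94, -14.88, -22.82, -30.76]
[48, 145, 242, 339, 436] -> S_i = 48 + 97*i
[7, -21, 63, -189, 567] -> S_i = 7*-3^i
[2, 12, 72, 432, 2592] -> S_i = 2*6^i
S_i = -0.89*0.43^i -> [-0.89, -0.38, -0.16, -0.07, -0.03]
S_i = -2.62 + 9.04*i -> [-2.62, 6.42, 15.46, 24.5, 33.54]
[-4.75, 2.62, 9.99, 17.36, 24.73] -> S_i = -4.75 + 7.37*i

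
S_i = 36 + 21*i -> [36, 57, 78, 99, 120]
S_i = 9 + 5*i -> [9, 14, 19, 24, 29]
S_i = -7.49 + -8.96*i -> [-7.49, -16.45, -25.41, -34.37, -43.33]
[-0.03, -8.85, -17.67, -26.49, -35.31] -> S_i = -0.03 + -8.82*i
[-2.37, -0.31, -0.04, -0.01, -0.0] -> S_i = -2.37*0.13^i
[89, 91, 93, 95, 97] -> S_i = 89 + 2*i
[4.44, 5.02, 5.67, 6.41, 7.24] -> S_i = 4.44*1.13^i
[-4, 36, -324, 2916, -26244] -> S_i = -4*-9^i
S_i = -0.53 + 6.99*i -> [-0.53, 6.46, 13.45, 20.44, 27.43]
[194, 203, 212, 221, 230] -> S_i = 194 + 9*i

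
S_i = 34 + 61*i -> [34, 95, 156, 217, 278]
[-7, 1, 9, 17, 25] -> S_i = -7 + 8*i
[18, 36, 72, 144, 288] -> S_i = 18*2^i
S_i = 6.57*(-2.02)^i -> [6.57, -13.27, 26.81, -54.15, 109.39]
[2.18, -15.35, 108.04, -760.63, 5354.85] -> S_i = 2.18*(-7.04)^i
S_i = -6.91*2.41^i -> [-6.91, -16.65, -40.13, -96.72, -233.1]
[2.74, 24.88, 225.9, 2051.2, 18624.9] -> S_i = 2.74*9.08^i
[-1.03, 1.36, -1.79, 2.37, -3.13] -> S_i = -1.03*(-1.32)^i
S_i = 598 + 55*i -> [598, 653, 708, 763, 818]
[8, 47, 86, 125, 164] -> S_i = 8 + 39*i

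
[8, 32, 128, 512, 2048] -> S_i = 8*4^i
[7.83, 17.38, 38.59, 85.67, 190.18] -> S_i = 7.83*2.22^i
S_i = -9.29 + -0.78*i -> [-9.29, -10.07, -10.85, -11.63, -12.41]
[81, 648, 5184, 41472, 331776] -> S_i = 81*8^i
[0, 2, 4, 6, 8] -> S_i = 0 + 2*i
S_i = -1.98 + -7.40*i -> [-1.98, -9.38, -16.78, -24.18, -31.58]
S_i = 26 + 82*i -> [26, 108, 190, 272, 354]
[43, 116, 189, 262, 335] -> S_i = 43 + 73*i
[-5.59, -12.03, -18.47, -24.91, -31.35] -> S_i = -5.59 + -6.44*i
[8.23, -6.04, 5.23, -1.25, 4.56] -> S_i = Random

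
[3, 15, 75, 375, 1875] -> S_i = 3*5^i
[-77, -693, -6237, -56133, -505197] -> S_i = -77*9^i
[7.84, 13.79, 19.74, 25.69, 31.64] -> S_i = 7.84 + 5.95*i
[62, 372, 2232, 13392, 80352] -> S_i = 62*6^i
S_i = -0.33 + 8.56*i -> [-0.33, 8.23, 16.79, 25.35, 33.91]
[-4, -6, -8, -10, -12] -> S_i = -4 + -2*i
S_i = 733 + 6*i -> [733, 739, 745, 751, 757]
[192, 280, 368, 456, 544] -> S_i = 192 + 88*i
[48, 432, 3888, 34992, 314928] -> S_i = 48*9^i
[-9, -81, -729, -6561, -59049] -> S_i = -9*9^i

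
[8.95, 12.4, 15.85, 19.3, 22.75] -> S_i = 8.95 + 3.45*i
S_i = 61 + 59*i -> [61, 120, 179, 238, 297]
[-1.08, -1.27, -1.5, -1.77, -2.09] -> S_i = -1.08*1.18^i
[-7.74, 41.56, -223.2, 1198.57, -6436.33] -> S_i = -7.74*(-5.37)^i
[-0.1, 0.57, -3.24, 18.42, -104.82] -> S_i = -0.10*(-5.69)^i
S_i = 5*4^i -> [5, 20, 80, 320, 1280]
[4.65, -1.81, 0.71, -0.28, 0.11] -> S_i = 4.65*(-0.39)^i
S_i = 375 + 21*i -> [375, 396, 417, 438, 459]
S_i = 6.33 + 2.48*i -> [6.33, 8.81, 11.29, 13.77, 16.25]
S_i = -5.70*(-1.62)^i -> [-5.7, 9.23, -14.96, 24.23, -39.26]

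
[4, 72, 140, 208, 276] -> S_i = 4 + 68*i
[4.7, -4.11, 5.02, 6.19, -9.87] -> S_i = Random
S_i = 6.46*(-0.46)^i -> [6.46, -2.97, 1.37, -0.63, 0.29]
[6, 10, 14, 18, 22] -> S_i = 6 + 4*i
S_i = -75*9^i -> [-75, -675, -6075, -54675, -492075]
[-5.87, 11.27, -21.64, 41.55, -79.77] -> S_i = -5.87*(-1.92)^i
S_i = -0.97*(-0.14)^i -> [-0.97, 0.14, -0.02, 0.0, -0.0]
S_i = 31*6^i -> [31, 186, 1116, 6696, 40176]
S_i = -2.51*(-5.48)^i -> [-2.51, 13.75, -75.38, 413.06, -2263.58]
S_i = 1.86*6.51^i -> [1.86, 12.11, 78.83, 513.16, 3340.7]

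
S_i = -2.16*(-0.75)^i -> [-2.16, 1.62, -1.22, 0.91, -0.68]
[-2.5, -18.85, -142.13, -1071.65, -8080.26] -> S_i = -2.50*7.54^i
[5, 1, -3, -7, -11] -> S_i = 5 + -4*i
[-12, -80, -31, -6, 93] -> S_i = Random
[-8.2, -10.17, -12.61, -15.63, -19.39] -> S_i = -8.20*1.24^i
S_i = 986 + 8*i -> [986, 994, 1002, 1010, 1018]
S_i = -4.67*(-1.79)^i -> [-4.67, 8.36, -14.96, 26.78, -47.94]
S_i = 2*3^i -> [2, 6, 18, 54, 162]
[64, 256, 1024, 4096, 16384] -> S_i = 64*4^i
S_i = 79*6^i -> [79, 474, 2844, 17064, 102384]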